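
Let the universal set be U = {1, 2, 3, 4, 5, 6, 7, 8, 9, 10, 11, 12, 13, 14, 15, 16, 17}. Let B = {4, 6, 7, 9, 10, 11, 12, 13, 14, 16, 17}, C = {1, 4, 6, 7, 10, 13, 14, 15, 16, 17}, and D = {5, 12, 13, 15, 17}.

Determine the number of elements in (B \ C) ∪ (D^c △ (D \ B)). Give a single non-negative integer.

B \ C = {9, 11, 12}
D^c = {1, 2, 3, 4, 6, 7, 8, 9, 10, 11, 14, 16}
D \ B = {5, 15}
D^c △ (D \ B) = {1, 2, 3, 4, 5, 6, 7, 8, 9, 10, 11, 14, 15, 16}
(B \ C) ∪ (D^c △ (D \ B)) = {1, 2, 3, 4, 5, 6, 7, 8, 9, 10, 11, 12, 14, 15, 16}
|(B \ C) ∪ (D^c △ (D \ B))| = 15

15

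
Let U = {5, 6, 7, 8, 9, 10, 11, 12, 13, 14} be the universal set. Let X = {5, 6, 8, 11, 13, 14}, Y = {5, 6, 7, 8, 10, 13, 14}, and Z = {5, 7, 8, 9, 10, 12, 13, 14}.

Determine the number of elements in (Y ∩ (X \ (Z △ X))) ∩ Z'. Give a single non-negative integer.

0

Z △ X = {6, 7, 9, 10, 11, 12}
X \ (Z △ X) = {5, 8, 13, 14}
Y ∩ (X \ (Z △ X)) = {5, 8, 13, 14}
Z' = {6, 11}
(Y ∩ (X \ (Z △ X))) ∩ Z' = {}
|(Y ∩ (X \ (Z △ X))) ∩ Z'| = 0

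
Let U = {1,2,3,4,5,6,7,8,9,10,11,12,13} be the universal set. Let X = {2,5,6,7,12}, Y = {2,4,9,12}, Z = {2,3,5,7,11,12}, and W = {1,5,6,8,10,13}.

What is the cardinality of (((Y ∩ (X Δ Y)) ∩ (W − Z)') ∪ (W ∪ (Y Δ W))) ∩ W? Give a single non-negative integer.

X Δ Y = {4,5,6,7,9}
Y ∩ (X Δ Y) = {4,9}
W − Z = {1,6,8,10,13}
(W − Z)' = {2,3,4,5,7,9,11,12}
(Y ∩ (X Δ Y)) ∩ (W − Z)' = {4,9}
Y Δ W = {1,2,4,5,6,8,9,10,12,13}
W ∪ (Y Δ W) = {1,2,4,5,6,8,9,10,12,13}
((Y ∩ (X Δ Y)) ∩ (W − Z)') ∪ (W ∪ (Y Δ W)) = {1,2,4,5,6,8,9,10,12,13}
(((Y ∩ (X Δ Y)) ∩ (W − Z)') ∪ (W ∪ (Y Δ W))) ∩ W = {1,5,6,8,10,13}
|(((Y ∩ (X Δ Y)) ∩ (W − Z)') ∪ (W ∪ (Y Δ W))) ∩ W| = 6

6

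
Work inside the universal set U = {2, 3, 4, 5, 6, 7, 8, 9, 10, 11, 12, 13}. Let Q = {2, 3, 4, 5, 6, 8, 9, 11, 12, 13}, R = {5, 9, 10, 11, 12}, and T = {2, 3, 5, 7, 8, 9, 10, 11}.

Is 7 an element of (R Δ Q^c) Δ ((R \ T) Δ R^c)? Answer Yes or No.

No

7 ∉ Q, so 7 ∈ Q^c
7 ∉ R and 7 ∈ Q^c, so 7 ∈ R Δ Q^c
7 ∉ R and 7 ∈ T, so 7 ∉ R \ T
7 ∉ R, so 7 ∈ R^c
7 ∉ (R \ T) and 7 ∈ R^c, so 7 ∈ (R \ T) Δ R^c
7 ∈ (R Δ Q^c) and 7 ∈ ((R \ T) Δ R^c), so 7 ∉ (R Δ Q^c) Δ ((R \ T) Δ R^c)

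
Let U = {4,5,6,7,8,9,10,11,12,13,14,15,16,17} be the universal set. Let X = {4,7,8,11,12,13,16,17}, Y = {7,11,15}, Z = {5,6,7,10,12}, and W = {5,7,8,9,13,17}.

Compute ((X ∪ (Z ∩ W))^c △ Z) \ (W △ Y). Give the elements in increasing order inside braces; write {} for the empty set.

Z ∩ W = {5,7}
X ∪ (Z ∩ W) = {4,5,7,8,11,12,13,16,17}
(X ∪ (Z ∩ W))^c = {6,9,10,14,15}
(X ∪ (Z ∩ W))^c △ Z = {5,7,9,12,14,15}
W △ Y = {5,8,9,11,13,15,17}
((X ∪ (Z ∩ W))^c △ Z) \ (W △ Y) = {7,12,14}

{7,12,14}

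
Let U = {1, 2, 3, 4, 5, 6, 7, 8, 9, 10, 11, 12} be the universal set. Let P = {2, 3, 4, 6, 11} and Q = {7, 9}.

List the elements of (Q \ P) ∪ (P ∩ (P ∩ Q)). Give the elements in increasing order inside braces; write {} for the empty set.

{7, 9}

Q \ P = {7, 9}
P ∩ Q = {}
P ∩ (P ∩ Q) = {}
(Q \ P) ∪ (P ∩ (P ∩ Q)) = {7, 9}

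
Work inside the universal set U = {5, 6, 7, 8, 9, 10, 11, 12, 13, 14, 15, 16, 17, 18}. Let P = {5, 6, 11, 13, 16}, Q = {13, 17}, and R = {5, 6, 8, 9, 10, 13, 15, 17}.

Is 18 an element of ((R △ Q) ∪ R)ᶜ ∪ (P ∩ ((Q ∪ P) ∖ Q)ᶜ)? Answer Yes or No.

Yes

18 ∉ R and 18 ∉ Q, so 18 ∉ R △ Q
18 ∉ (R △ Q) and 18 ∉ R, so 18 ∉ (R △ Q) ∪ R
18 ∈ ((R △ Q) ∪ R)ᶜ since 18 ∉ ((R △ Q) ∪ R)
18 ∉ Q and 18 ∉ P, so 18 ∉ Q ∪ P
18 ∉ (Q ∪ P) and 18 ∉ Q, so 18 ∉ (Q ∪ P) ∖ Q
18 ∈ ((Q ∪ P) ∖ Q)ᶜ since 18 ∉ ((Q ∪ P) ∖ Q)
18 ∉ P and 18 ∈ ((Q ∪ P) ∖ Q)ᶜ, so 18 ∉ P ∩ ((Q ∪ P) ∖ Q)ᶜ
18 ∈ ((R △ Q) ∪ R)ᶜ and 18 ∉ (P ∩ ((Q ∪ P) ∖ Q)ᶜ), so 18 ∈ ((R △ Q) ∪ R)ᶜ ∪ (P ∩ ((Q ∪ P) ∖ Q)ᶜ)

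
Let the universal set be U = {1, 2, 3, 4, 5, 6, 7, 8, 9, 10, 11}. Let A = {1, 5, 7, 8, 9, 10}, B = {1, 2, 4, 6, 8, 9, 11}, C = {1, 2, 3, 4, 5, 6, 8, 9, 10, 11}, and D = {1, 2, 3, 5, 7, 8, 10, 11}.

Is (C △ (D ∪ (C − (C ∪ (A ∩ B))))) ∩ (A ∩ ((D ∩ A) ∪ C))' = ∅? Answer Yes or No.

A ∩ B = {1, 8, 9}
C ∪ (A ∩ B) = {1, 2, 3, 4, 5, 6, 8, 9, 10, 11}
C − (C ∪ (A ∩ B)) = {}
D ∪ (C − (C ∪ (A ∩ B))) = {1, 2, 3, 5, 7, 8, 10, 11}
C △ (D ∪ (C − (C ∪ (A ∩ B)))) = {4, 6, 7, 9}
D ∩ A = {1, 5, 7, 8, 10}
(D ∩ A) ∪ C = {1, 2, 3, 4, 5, 6, 7, 8, 9, 10, 11}
A ∩ ((D ∩ A) ∪ C) = {1, 5, 7, 8, 9, 10}
(A ∩ ((D ∩ A) ∪ C))' = {2, 3, 4, 6, 11}
4 lies in both, so they are not disjoint.

No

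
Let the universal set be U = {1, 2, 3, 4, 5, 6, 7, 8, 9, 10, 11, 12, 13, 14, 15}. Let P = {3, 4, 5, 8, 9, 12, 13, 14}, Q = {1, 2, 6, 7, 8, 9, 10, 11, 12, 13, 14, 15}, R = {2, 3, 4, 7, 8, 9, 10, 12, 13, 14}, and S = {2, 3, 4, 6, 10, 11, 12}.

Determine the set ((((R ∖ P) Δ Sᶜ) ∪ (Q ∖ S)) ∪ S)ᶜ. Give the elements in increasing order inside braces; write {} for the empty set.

{}

R ∖ P = {2, 7, 10}
Sᶜ = {1, 5, 7, 8, 9, 13, 14, 15}
(R ∖ P) Δ Sᶜ = {1, 2, 5, 8, 9, 10, 13, 14, 15}
Q ∖ S = {1, 7, 8, 9, 13, 14, 15}
((R ∖ P) Δ Sᶜ) ∪ (Q ∖ S) = {1, 2, 5, 7, 8, 9, 10, 13, 14, 15}
(((R ∖ P) Δ Sᶜ) ∪ (Q ∖ S)) ∪ S = {1, 2, 3, 4, 5, 6, 7, 8, 9, 10, 11, 12, 13, 14, 15}
((((R ∖ P) Δ Sᶜ) ∪ (Q ∖ S)) ∪ S)ᶜ = {}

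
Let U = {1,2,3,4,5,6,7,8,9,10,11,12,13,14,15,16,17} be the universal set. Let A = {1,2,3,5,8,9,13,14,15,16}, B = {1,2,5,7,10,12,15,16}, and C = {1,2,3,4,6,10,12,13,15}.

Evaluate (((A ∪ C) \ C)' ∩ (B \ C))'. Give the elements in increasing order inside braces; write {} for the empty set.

A ∪ C = {1,2,3,4,5,6,8,9,10,12,13,14,15,16}
(A ∪ C) \ C = {5,8,9,14,16}
((A ∪ C) \ C)' = {1,2,3,4,6,7,10,11,12,13,15,17}
B \ C = {5,7,16}
((A ∪ C) \ C)' ∩ (B \ C) = {7}
(((A ∪ C) \ C)' ∩ (B \ C))' = {1,2,3,4,5,6,8,9,10,11,12,13,14,15,16,17}

{1,2,3,4,5,6,8,9,10,11,12,13,14,15,16,17}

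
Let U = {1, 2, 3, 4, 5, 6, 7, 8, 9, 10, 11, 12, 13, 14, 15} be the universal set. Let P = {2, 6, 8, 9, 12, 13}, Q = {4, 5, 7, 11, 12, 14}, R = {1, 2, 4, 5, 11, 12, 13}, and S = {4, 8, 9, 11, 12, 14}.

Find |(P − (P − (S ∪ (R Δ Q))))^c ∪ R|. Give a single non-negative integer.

R Δ Q = {1, 2, 7, 13, 14}
S ∪ (R Δ Q) = {1, 2, 4, 7, 8, 9, 11, 12, 13, 14}
P − (S ∪ (R Δ Q)) = {6}
P − (P − (S ∪ (R Δ Q))) = {2, 8, 9, 12, 13}
(P − (P − (S ∪ (R Δ Q))))^c = {1, 3, 4, 5, 6, 7, 10, 11, 14, 15}
(P − (P − (S ∪ (R Δ Q))))^c ∪ R = {1, 2, 3, 4, 5, 6, 7, 10, 11, 12, 13, 14, 15}
|(P − (P − (S ∪ (R Δ Q))))^c ∪ R| = 13

13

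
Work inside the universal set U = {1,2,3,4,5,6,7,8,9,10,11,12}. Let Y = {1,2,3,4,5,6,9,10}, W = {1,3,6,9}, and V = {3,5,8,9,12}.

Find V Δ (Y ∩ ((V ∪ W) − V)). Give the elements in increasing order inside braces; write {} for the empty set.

V ∪ W = {1,3,5,6,8,9,12}
(V ∪ W) − V = {1,6}
Y ∩ ((V ∪ W) − V) = {1,6}
V Δ (Y ∩ ((V ∪ W) − V)) = {1,3,5,6,8,9,12}

{1,3,5,6,8,9,12}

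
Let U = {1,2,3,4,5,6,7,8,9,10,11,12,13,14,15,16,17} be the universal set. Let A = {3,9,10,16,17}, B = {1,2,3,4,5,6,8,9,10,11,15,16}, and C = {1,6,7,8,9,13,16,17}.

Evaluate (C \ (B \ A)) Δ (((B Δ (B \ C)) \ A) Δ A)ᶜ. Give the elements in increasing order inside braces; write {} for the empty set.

{2,4,5,9,11,12,14,15,16,17}

B \ A = {1,2,4,5,6,8,11,15}
C \ (B \ A) = {7,9,13,16,17}
B \ C = {2,3,4,5,10,11,15}
B Δ (B \ C) = {1,6,8,9,16}
(B Δ (B \ C)) \ A = {1,6,8}
((B Δ (B \ C)) \ A) Δ A = {1,3,6,8,9,10,16,17}
(((B Δ (B \ C)) \ A) Δ A)ᶜ = {2,4,5,7,11,12,13,14,15}
(C \ (B \ A)) Δ (((B Δ (B \ C)) \ A) Δ A)ᶜ = {2,4,5,9,11,12,14,15,16,17}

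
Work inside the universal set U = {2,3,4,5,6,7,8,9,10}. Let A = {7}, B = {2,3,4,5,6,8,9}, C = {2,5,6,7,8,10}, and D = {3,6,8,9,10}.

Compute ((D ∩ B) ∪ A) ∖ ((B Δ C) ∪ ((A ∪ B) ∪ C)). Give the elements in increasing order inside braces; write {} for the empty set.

D ∩ B = {3,6,8,9}
(D ∩ B) ∪ A = {3,6,7,8,9}
B Δ C = {3,4,7,9,10}
A ∪ B = {2,3,4,5,6,7,8,9}
(A ∪ B) ∪ C = {2,3,4,5,6,7,8,9,10}
(B Δ C) ∪ ((A ∪ B) ∪ C) = {2,3,4,5,6,7,8,9,10}
((D ∩ B) ∪ A) ∖ ((B Δ C) ∪ ((A ∪ B) ∪ C)) = {}

{}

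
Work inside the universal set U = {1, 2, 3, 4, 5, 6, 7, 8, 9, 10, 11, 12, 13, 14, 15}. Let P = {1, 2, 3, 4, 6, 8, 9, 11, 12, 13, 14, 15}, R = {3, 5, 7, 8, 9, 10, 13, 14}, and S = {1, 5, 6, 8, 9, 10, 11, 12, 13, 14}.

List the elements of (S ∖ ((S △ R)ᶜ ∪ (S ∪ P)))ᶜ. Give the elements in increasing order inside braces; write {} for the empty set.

{1, 2, 3, 4, 5, 6, 7, 8, 9, 10, 11, 12, 13, 14, 15}

S △ R = {1, 3, 6, 7, 11, 12}
(S △ R)ᶜ = {2, 4, 5, 8, 9, 10, 13, 14, 15}
S ∪ P = {1, 2, 3, 4, 5, 6, 8, 9, 10, 11, 12, 13, 14, 15}
(S △ R)ᶜ ∪ (S ∪ P) = {1, 2, 3, 4, 5, 6, 8, 9, 10, 11, 12, 13, 14, 15}
S ∖ ((S △ R)ᶜ ∪ (S ∪ P)) = {}
(S ∖ ((S △ R)ᶜ ∪ (S ∪ P)))ᶜ = {1, 2, 3, 4, 5, 6, 7, 8, 9, 10, 11, 12, 13, 14, 15}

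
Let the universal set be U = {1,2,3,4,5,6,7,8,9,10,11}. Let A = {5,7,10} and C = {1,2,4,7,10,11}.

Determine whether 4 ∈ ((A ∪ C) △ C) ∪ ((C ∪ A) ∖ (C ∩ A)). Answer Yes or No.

Yes

4 ∉ A and 4 ∈ C, so 4 ∈ A ∪ C
4 ∈ (A ∪ C) and 4 ∈ C, so 4 ∉ (A ∪ C) △ C
4 ∈ C and 4 ∉ A, so 4 ∈ C ∪ A
4 ∈ C and 4 ∉ A, so 4 ∉ C ∩ A
4 ∈ (C ∪ A) and 4 ∉ (C ∩ A), so 4 ∈ (C ∪ A) ∖ (C ∩ A)
4 ∉ ((A ∪ C) △ C) and 4 ∈ ((C ∪ A) ∖ (C ∩ A)), so 4 ∈ ((A ∪ C) △ C) ∪ ((C ∪ A) ∖ (C ∩ A))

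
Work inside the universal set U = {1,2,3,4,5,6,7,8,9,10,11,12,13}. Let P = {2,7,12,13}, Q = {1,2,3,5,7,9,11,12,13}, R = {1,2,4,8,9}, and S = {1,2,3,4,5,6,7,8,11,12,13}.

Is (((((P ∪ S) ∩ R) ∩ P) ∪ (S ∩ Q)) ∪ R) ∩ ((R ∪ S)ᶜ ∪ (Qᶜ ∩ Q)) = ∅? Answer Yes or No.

Yes

P ∪ S = {1,2,3,4,5,6,7,8,11,12,13}
(P ∪ S) ∩ R = {1,2,4,8}
((P ∪ S) ∩ R) ∩ P = {2}
S ∩ Q = {1,2,3,5,7,11,12,13}
(((P ∪ S) ∩ R) ∩ P) ∪ (S ∩ Q) = {1,2,3,5,7,11,12,13}
((((P ∪ S) ∩ R) ∩ P) ∪ (S ∩ Q)) ∪ R = {1,2,3,4,5,7,8,9,11,12,13}
R ∪ S = {1,2,3,4,5,6,7,8,9,11,12,13}
(R ∪ S)ᶜ = {10}
Qᶜ = {4,6,8,10}
Qᶜ ∩ Q = {}
(R ∪ S)ᶜ ∪ (Qᶜ ∩ Q) = {10}
{1,2,3,4,5,7,8,9,11,12,13} and {10} share no elements.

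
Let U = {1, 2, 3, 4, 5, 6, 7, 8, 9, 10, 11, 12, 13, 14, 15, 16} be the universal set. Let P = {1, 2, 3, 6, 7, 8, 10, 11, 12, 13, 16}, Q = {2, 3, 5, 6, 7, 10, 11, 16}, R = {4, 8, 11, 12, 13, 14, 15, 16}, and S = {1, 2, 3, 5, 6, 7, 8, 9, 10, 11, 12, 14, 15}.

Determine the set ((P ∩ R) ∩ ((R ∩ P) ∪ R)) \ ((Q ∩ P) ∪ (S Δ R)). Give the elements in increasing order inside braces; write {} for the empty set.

{8, 12}

P ∩ R = {8, 11, 12, 13, 16}
R ∩ P = {8, 11, 12, 13, 16}
(R ∩ P) ∪ R = {4, 8, 11, 12, 13, 14, 15, 16}
(P ∩ R) ∩ ((R ∩ P) ∪ R) = {8, 11, 12, 13, 16}
Q ∩ P = {2, 3, 6, 7, 10, 11, 16}
S Δ R = {1, 2, 3, 4, 5, 6, 7, 9, 10, 13, 16}
(Q ∩ P) ∪ (S Δ R) = {1, 2, 3, 4, 5, 6, 7, 9, 10, 11, 13, 16}
((P ∩ R) ∩ ((R ∩ P) ∪ R)) \ ((Q ∩ P) ∪ (S Δ R)) = {8, 12}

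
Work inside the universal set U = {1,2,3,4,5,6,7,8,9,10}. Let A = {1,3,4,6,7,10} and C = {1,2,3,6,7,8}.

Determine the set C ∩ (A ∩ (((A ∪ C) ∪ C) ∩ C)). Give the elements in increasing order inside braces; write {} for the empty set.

A ∪ C = {1,2,3,4,6,7,8,10}
(A ∪ C) ∪ C = {1,2,3,4,6,7,8,10}
((A ∪ C) ∪ C) ∩ C = {1,2,3,6,7,8}
A ∩ (((A ∪ C) ∪ C) ∩ C) = {1,3,6,7}
C ∩ (A ∩ (((A ∪ C) ∪ C) ∩ C)) = {1,3,6,7}

{1,3,6,7}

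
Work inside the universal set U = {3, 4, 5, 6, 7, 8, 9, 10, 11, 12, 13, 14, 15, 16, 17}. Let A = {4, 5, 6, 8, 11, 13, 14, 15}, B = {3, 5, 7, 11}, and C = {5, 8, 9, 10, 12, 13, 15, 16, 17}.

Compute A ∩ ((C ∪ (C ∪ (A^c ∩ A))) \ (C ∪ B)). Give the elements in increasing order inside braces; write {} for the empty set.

{}

A^c = {3, 7, 9, 10, 12, 16, 17}
A^c ∩ A = {}
C ∪ (A^c ∩ A) = {5, 8, 9, 10, 12, 13, 15, 16, 17}
C ∪ (C ∪ (A^c ∩ A)) = {5, 8, 9, 10, 12, 13, 15, 16, 17}
C ∪ B = {3, 5, 7, 8, 9, 10, 11, 12, 13, 15, 16, 17}
(C ∪ (C ∪ (A^c ∩ A))) \ (C ∪ B) = {}
A ∩ ((C ∪ (C ∪ (A^c ∩ A))) \ (C ∪ B)) = {}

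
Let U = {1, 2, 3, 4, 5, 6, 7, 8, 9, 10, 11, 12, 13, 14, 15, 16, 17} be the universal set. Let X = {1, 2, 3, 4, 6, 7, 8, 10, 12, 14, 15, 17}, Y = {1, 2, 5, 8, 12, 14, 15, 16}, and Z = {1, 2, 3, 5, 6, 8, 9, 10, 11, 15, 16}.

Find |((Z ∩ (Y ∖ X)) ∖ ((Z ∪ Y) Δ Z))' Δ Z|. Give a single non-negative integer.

Y ∖ X = {5, 16}
Z ∩ (Y ∖ X) = {5, 16}
Z ∪ Y = {1, 2, 3, 5, 6, 8, 9, 10, 11, 12, 14, 15, 16}
(Z ∪ Y) Δ Z = {12, 14}
(Z ∩ (Y ∖ X)) ∖ ((Z ∪ Y) Δ Z) = {5, 16}
((Z ∩ (Y ∖ X)) ∖ ((Z ∪ Y) Δ Z))' = {1, 2, 3, 4, 6, 7, 8, 9, 10, 11, 12, 13, 14, 15, 17}
((Z ∩ (Y ∖ X)) ∖ ((Z ∪ Y) Δ Z))' Δ Z = {4, 5, 7, 12, 13, 14, 16, 17}
|((Z ∩ (Y ∖ X)) ∖ ((Z ∪ Y) Δ Z))' Δ Z| = 8

8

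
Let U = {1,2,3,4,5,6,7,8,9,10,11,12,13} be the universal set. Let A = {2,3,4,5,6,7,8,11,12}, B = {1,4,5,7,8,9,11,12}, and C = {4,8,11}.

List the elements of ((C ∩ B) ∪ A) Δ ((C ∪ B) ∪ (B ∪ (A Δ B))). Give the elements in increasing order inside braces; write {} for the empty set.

{1,9}

C ∩ B = {4,8,11}
(C ∩ B) ∪ A = {2,3,4,5,6,7,8,11,12}
C ∪ B = {1,4,5,7,8,9,11,12}
A Δ B = {1,2,3,6,9}
B ∪ (A Δ B) = {1,2,3,4,5,6,7,8,9,11,12}
(C ∪ B) ∪ (B ∪ (A Δ B)) = {1,2,3,4,5,6,7,8,9,11,12}
((C ∩ B) ∪ A) Δ ((C ∪ B) ∪ (B ∪ (A Δ B))) = {1,9}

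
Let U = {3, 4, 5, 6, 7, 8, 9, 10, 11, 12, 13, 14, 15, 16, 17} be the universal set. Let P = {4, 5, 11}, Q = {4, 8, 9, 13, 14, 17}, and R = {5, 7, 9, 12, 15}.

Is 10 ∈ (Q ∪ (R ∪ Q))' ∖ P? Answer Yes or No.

10 ∉ R and 10 ∉ Q, so 10 ∉ R ∪ Q
10 ∉ Q and 10 ∉ (R ∪ Q), so 10 ∉ Q ∪ (R ∪ Q)
10 ∈ (Q ∪ (R ∪ Q))' since 10 ∉ (Q ∪ (R ∪ Q))
10 ∈ (Q ∪ (R ∪ Q))' and 10 ∉ P, so 10 ∈ (Q ∪ (R ∪ Q))' ∖ P

Yes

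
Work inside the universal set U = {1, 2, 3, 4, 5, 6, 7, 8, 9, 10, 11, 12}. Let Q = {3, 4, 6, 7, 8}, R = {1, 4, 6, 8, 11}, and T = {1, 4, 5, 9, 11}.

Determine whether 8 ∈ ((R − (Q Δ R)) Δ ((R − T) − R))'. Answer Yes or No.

No

8 ∈ Q and 8 ∈ R, so 8 ∉ Q Δ R
8 ∈ R and 8 ∉ (Q Δ R), so 8 ∈ R − (Q Δ R)
8 ∈ R and 8 ∉ T, so 8 ∈ R − T
8 ∈ (R − T) and 8 ∈ R, so 8 ∉ (R − T) − R
8 ∈ (R − (Q Δ R)) and 8 ∉ ((R − T) − R), so 8 ∈ (R − (Q Δ R)) Δ ((R − T) − R)
8 ∉ ((R − (Q Δ R)) Δ ((R − T) − R))' since 8 ∈ ((R − (Q Δ R)) Δ ((R − T) − R))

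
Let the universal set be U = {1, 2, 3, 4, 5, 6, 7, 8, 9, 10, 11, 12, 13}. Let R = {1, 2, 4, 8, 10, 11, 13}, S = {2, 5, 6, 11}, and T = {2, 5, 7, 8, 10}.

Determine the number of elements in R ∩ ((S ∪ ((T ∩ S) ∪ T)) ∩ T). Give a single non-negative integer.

T ∩ S = {2, 5}
(T ∩ S) ∪ T = {2, 5, 7, 8, 10}
S ∪ ((T ∩ S) ∪ T) = {2, 5, 6, 7, 8, 10, 11}
(S ∪ ((T ∩ S) ∪ T)) ∩ T = {2, 5, 7, 8, 10}
R ∩ ((S ∪ ((T ∩ S) ∪ T)) ∩ T) = {2, 8, 10}
|R ∩ ((S ∪ ((T ∩ S) ∪ T)) ∩ T)| = 3

3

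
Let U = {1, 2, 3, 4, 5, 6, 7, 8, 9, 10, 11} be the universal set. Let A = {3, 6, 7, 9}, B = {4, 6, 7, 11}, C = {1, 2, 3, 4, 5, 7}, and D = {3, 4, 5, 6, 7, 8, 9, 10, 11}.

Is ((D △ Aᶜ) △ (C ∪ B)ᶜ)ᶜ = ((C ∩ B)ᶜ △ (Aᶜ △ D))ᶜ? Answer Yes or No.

No

Aᶜ = {1, 2, 4, 5, 8, 10, 11}
D △ Aᶜ = {1, 2, 3, 6, 7, 9}
C ∪ B = {1, 2, 3, 4, 5, 6, 7, 11}
(C ∪ B)ᶜ = {8, 9, 10}
(D △ Aᶜ) △ (C ∪ B)ᶜ = {1, 2, 3, 6, 7, 8, 10}
((D △ Aᶜ) △ (C ∪ B)ᶜ)ᶜ = {4, 5, 9, 11}
C ∩ B = {4, 7}
(C ∩ B)ᶜ = {1, 2, 3, 5, 6, 8, 9, 10, 11}
Aᶜ △ D = {1, 2, 3, 6, 7, 9}
(C ∩ B)ᶜ △ (Aᶜ △ D) = {5, 7, 8, 10, 11}
((C ∩ B)ᶜ △ (Aᶜ △ D))ᶜ = {1, 2, 3, 4, 6, 9}
1 ∈ ((C ∩ B)ᶜ △ (Aᶜ △ D))ᶜ but 1 ∉ ((D △ Aᶜ) △ (C ∪ B)ᶜ)ᶜ, so they differ.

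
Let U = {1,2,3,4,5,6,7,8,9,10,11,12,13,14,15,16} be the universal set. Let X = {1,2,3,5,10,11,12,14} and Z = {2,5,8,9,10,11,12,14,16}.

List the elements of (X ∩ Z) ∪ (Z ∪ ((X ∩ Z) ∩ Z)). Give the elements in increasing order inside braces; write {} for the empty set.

X ∩ Z = {2,5,10,11,12,14}
(X ∩ Z) ∩ Z = {2,5,10,11,12,14}
Z ∪ ((X ∩ Z) ∩ Z) = {2,5,8,9,10,11,12,14,16}
(X ∩ Z) ∪ (Z ∪ ((X ∩ Z) ∩ Z)) = {2,5,8,9,10,11,12,14,16}

{2,5,8,9,10,11,12,14,16}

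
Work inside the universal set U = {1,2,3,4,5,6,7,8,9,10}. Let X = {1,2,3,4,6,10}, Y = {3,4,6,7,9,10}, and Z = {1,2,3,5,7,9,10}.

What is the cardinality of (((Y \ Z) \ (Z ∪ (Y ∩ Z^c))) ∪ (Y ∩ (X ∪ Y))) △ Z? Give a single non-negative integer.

Y \ Z = {4,6}
Z^c = {4,6,8}
Y ∩ Z^c = {4,6}
Z ∪ (Y ∩ Z^c) = {1,2,3,4,5,6,7,9,10}
(Y \ Z) \ (Z ∪ (Y ∩ Z^c)) = {}
X ∪ Y = {1,2,3,4,6,7,9,10}
Y ∩ (X ∪ Y) = {3,4,6,7,9,10}
((Y \ Z) \ (Z ∪ (Y ∩ Z^c))) ∪ (Y ∩ (X ∪ Y)) = {3,4,6,7,9,10}
(((Y \ Z) \ (Z ∪ (Y ∩ Z^c))) ∪ (Y ∩ (X ∪ Y))) △ Z = {1,2,4,5,6}
|(((Y \ Z) \ (Z ∪ (Y ∩ Z^c))) ∪ (Y ∩ (X ∪ Y))) △ Z| = 5

5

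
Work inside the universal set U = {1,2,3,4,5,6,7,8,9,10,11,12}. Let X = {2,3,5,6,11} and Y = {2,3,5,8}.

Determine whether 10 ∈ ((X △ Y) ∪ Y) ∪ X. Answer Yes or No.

No

10 ∉ X and 10 ∉ Y, so 10 ∉ X △ Y
10 ∉ (X △ Y) and 10 ∉ Y, so 10 ∉ (X △ Y) ∪ Y
10 ∉ ((X △ Y) ∪ Y) and 10 ∉ X, so 10 ∉ ((X △ Y) ∪ Y) ∪ X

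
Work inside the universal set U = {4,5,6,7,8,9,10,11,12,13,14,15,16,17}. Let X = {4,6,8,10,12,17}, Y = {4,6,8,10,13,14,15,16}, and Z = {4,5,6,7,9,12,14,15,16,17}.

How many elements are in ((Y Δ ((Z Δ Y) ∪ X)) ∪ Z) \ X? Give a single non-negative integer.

Z Δ Y = {5,7,8,9,10,12,13,17}
(Z Δ Y) ∪ X = {4,5,6,7,8,9,10,12,13,17}
Y Δ ((Z Δ Y) ∪ X) = {5,7,9,12,14,15,16,17}
(Y Δ ((Z Δ Y) ∪ X)) ∪ Z = {4,5,6,7,9,12,14,15,16,17}
((Y Δ ((Z Δ Y) ∪ X)) ∪ Z) \ X = {5,7,9,14,15,16}
|((Y Δ ((Z Δ Y) ∪ X)) ∪ Z) \ X| = 6

6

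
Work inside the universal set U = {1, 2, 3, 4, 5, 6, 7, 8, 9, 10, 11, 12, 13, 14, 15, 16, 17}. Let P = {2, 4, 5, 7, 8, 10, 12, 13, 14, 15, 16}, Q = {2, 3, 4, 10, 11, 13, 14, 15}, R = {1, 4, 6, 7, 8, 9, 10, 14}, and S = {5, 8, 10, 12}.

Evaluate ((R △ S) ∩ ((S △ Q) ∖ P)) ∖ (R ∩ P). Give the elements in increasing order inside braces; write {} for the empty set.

{}

R △ S = {1, 4, 5, 6, 7, 9, 12, 14}
S △ Q = {2, 3, 4, 5, 8, 11, 12, 13, 14, 15}
(S △ Q) ∖ P = {3, 11}
(R △ S) ∩ ((S △ Q) ∖ P) = {}
R ∩ P = {4, 7, 8, 10, 14}
((R △ S) ∩ ((S △ Q) ∖ P)) ∖ (R ∩ P) = {}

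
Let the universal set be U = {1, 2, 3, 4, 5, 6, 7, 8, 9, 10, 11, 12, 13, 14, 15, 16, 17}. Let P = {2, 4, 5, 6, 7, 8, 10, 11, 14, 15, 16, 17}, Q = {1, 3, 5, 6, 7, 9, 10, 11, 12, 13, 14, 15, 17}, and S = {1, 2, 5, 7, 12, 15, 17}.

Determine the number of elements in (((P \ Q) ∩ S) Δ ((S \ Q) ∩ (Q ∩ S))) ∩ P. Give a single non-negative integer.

1

P \ Q = {2, 4, 8, 16}
(P \ Q) ∩ S = {2}
S \ Q = {2}
Q ∩ S = {1, 5, 7, 12, 15, 17}
(S \ Q) ∩ (Q ∩ S) = {}
((P \ Q) ∩ S) Δ ((S \ Q) ∩ (Q ∩ S)) = {2}
(((P \ Q) ∩ S) Δ ((S \ Q) ∩ (Q ∩ S))) ∩ P = {2}
|(((P \ Q) ∩ S) Δ ((S \ Q) ∩ (Q ∩ S))) ∩ P| = 1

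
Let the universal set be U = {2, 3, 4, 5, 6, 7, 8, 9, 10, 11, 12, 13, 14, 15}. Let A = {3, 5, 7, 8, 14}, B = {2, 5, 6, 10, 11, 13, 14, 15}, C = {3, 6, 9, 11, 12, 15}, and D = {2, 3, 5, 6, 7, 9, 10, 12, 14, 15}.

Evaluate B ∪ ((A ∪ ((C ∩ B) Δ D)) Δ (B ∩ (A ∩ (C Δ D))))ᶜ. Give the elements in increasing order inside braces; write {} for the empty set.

{2, 4, 5, 6, 10, 11, 13, 14, 15}

C ∩ B = {6, 11, 15}
(C ∩ B) Δ D = {2, 3, 5, 7, 9, 10, 11, 12, 14}
A ∪ ((C ∩ B) Δ D) = {2, 3, 5, 7, 8, 9, 10, 11, 12, 14}
C Δ D = {2, 5, 7, 10, 11, 14}
A ∩ (C Δ D) = {5, 7, 14}
B ∩ (A ∩ (C Δ D)) = {5, 14}
(A ∪ ((C ∩ B) Δ D)) Δ (B ∩ (A ∩ (C Δ D))) = {2, 3, 7, 8, 9, 10, 11, 12}
((A ∪ ((C ∩ B) Δ D)) Δ (B ∩ (A ∩ (C Δ D))))ᶜ = {4, 5, 6, 13, 14, 15}
B ∪ ((A ∪ ((C ∩ B) Δ D)) Δ (B ∩ (A ∩ (C Δ D))))ᶜ = {2, 4, 5, 6, 10, 11, 13, 14, 15}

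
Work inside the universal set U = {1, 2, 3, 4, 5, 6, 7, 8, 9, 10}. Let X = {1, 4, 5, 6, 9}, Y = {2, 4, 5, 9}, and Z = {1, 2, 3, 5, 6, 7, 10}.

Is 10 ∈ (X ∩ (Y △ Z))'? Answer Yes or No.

Yes

10 ∉ Y and 10 ∈ Z, so 10 ∈ Y △ Z
10 ∉ X and 10 ∈ (Y △ Z), so 10 ∉ X ∩ (Y △ Z)
10 ∈ (X ∩ (Y △ Z))' since 10 ∉ (X ∩ (Y △ Z))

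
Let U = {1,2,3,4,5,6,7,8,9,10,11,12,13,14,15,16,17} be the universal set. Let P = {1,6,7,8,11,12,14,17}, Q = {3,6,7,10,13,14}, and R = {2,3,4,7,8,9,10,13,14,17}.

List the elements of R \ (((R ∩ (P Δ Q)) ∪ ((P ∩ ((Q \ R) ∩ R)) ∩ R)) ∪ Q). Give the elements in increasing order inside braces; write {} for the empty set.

P Δ Q = {1,3,8,10,11,12,13,17}
R ∩ (P Δ Q) = {3,8,10,13,17}
Q \ R = {6}
(Q \ R) ∩ R = {}
P ∩ ((Q \ R) ∩ R) = {}
(P ∩ ((Q \ R) ∩ R)) ∩ R = {}
(R ∩ (P Δ Q)) ∪ ((P ∩ ((Q \ R) ∩ R)) ∩ R) = {3,8,10,13,17}
((R ∩ (P Δ Q)) ∪ ((P ∩ ((Q \ R) ∩ R)) ∩ R)) ∪ Q = {3,6,7,8,10,13,14,17}
R \ (((R ∩ (P Δ Q)) ∪ ((P ∩ ((Q \ R) ∩ R)) ∩ R)) ∪ Q) = {2,4,9}

{2,4,9}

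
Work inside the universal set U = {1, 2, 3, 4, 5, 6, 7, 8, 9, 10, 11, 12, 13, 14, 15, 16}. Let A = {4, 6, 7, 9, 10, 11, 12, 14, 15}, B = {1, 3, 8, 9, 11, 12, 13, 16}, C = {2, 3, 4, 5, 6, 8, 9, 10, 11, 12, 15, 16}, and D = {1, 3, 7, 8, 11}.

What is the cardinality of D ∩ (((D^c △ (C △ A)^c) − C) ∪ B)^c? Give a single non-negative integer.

1

D^c = {2, 4, 5, 6, 9, 10, 12, 13, 14, 15, 16}
C △ A = {2, 3, 5, 7, 8, 14, 16}
(C △ A)^c = {1, 4, 6, 9, 10, 11, 12, 13, 15}
D^c △ (C △ A)^c = {1, 2, 5, 11, 14, 16}
(D^c △ (C △ A)^c) − C = {1, 14}
((D^c △ (C △ A)^c) − C) ∪ B = {1, 3, 8, 9, 11, 12, 13, 14, 16}
(((D^c △ (C △ A)^c) − C) ∪ B)^c = {2, 4, 5, 6, 7, 10, 15}
D ∩ (((D^c △ (C △ A)^c) − C) ∪ B)^c = {7}
|D ∩ (((D^c △ (C △ A)^c) − C) ∪ B)^c| = 1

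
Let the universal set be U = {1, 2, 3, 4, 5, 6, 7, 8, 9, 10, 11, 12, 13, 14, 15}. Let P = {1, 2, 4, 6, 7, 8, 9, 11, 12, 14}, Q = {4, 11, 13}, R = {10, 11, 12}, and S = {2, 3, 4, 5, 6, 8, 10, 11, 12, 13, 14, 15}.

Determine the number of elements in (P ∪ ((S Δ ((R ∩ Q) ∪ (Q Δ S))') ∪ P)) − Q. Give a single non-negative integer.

R ∩ Q = {11}
Q Δ S = {2, 3, 5, 6, 8, 10, 12, 14, 15}
(R ∩ Q) ∪ (Q Δ S) = {2, 3, 5, 6, 8, 10, 11, 12, 14, 15}
((R ∩ Q) ∪ (Q Δ S))' = {1, 4, 7, 9, 13}
S Δ ((R ∩ Q) ∪ (Q Δ S))' = {1, 2, 3, 5, 6, 7, 8, 9, 10, 11, 12, 14, 15}
(S Δ ((R ∩ Q) ∪ (Q Δ S))') ∪ P = {1, 2, 3, 4, 5, 6, 7, 8, 9, 10, 11, 12, 14, 15}
P ∪ ((S Δ ((R ∩ Q) ∪ (Q Δ S))') ∪ P) = {1, 2, 3, 4, 5, 6, 7, 8, 9, 10, 11, 12, 14, 15}
(P ∪ ((S Δ ((R ∩ Q) ∪ (Q Δ S))') ∪ P)) − Q = {1, 2, 3, 5, 6, 7, 8, 9, 10, 12, 14, 15}
|(P ∪ ((S Δ ((R ∩ Q) ∪ (Q Δ S))') ∪ P)) − Q| = 12

12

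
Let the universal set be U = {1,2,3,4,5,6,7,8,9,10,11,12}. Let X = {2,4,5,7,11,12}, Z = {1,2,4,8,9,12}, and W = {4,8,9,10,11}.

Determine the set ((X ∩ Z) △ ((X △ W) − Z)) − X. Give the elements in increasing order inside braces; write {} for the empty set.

{10}

X ∩ Z = {2,4,12}
X △ W = {2,5,7,8,9,10,12}
(X △ W) − Z = {5,7,10}
(X ∩ Z) △ ((X △ W) − Z) = {2,4,5,7,10,12}
((X ∩ Z) △ ((X △ W) − Z)) − X = {10}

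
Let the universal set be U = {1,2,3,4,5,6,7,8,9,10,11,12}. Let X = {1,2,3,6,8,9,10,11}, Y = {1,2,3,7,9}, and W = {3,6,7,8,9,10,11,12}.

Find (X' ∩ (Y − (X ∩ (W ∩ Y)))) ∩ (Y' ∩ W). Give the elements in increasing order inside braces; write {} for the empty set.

X' = {4,5,7,12}
W ∩ Y = {3,7,9}
X ∩ (W ∩ Y) = {3,9}
Y − (X ∩ (W ∩ Y)) = {1,2,7}
X' ∩ (Y − (X ∩ (W ∩ Y))) = {7}
Y' = {4,5,6,8,10,11,12}
Y' ∩ W = {6,8,10,11,12}
(X' ∩ (Y − (X ∩ (W ∩ Y)))) ∩ (Y' ∩ W) = {}

{}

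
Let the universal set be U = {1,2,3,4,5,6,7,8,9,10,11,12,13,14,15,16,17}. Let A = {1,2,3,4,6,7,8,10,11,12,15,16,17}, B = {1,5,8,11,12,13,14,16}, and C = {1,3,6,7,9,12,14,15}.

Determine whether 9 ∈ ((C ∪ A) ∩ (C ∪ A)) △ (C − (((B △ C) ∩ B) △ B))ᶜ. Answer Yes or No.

9 ∈ C and 9 ∉ A, so 9 ∈ C ∪ A
9 ∈ C and 9 ∉ A, so 9 ∈ C ∪ A
9 ∈ (C ∪ A) and 9 ∈ (C ∪ A), so 9 ∈ (C ∪ A) ∩ (C ∪ A)
9 ∉ B and 9 ∈ C, so 9 ∈ B △ C
9 ∈ (B △ C) and 9 ∉ B, so 9 ∉ (B △ C) ∩ B
9 ∉ ((B △ C) ∩ B) and 9 ∉ B, so 9 ∉ ((B △ C) ∩ B) △ B
9 ∈ C and 9 ∉ (((B △ C) ∩ B) △ B), so 9 ∈ C − (((B △ C) ∩ B) △ B)
9 ∉ (C − (((B △ C) ∩ B) △ B))ᶜ since 9 ∈ (C − (((B △ C) ∩ B) △ B))
9 ∈ ((C ∪ A) ∩ (C ∪ A)) and 9 ∉ (C − (((B △ C) ∩ B) △ B))ᶜ, so 9 ∈ ((C ∪ A) ∩ (C ∪ A)) △ (C − (((B △ C) ∩ B) △ B))ᶜ

Yes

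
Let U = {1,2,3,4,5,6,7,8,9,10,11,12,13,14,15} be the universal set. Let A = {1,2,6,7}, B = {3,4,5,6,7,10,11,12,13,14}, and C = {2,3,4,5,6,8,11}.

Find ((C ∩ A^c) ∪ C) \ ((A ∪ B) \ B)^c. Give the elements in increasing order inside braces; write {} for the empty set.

{2}

A^c = {3,4,5,8,9,10,11,12,13,14,15}
C ∩ A^c = {3,4,5,8,11}
(C ∩ A^c) ∪ C = {2,3,4,5,6,8,11}
A ∪ B = {1,2,3,4,5,6,7,10,11,12,13,14}
(A ∪ B) \ B = {1,2}
((A ∪ B) \ B)^c = {3,4,5,6,7,8,9,10,11,12,13,14,15}
((C ∩ A^c) ∪ C) \ ((A ∪ B) \ B)^c = {2}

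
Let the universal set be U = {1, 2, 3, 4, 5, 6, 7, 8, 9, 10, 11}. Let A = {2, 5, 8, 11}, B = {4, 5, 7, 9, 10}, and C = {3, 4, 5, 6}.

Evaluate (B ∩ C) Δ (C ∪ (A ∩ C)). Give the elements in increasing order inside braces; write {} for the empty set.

B ∩ C = {4, 5}
A ∩ C = {5}
C ∪ (A ∩ C) = {3, 4, 5, 6}
(B ∩ C) Δ (C ∪ (A ∩ C)) = {3, 6}

{3, 6}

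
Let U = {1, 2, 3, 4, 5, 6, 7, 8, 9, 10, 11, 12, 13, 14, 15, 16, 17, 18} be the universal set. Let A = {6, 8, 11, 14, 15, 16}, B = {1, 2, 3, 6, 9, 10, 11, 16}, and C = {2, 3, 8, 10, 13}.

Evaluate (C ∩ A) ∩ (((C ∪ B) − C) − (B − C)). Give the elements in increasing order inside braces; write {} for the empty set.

C ∩ A = {8}
C ∪ B = {1, 2, 3, 6, 8, 9, 10, 11, 13, 16}
(C ∪ B) − C = {1, 6, 9, 11, 16}
B − C = {1, 6, 9, 11, 16}
((C ∪ B) − C) − (B − C) = {}
(C ∩ A) ∩ (((C ∪ B) − C) − (B − C)) = {}

{}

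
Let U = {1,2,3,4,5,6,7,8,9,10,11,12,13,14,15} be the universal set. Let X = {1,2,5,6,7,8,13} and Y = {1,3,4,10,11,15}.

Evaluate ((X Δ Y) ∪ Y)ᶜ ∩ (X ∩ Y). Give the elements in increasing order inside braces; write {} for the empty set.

X Δ Y = {2,3,4,5,6,7,8,10,11,13,15}
(X Δ Y) ∪ Y = {1,2,3,4,5,6,7,8,10,11,13,15}
((X Δ Y) ∪ Y)ᶜ = {9,12,14}
X ∩ Y = {1}
((X Δ Y) ∪ Y)ᶜ ∩ (X ∩ Y) = {}

{}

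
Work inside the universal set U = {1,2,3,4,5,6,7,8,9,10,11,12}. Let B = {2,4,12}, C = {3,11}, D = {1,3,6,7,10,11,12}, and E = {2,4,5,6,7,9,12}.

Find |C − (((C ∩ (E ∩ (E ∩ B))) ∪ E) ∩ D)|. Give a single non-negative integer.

2

E ∩ B = {2,4,12}
E ∩ (E ∩ B) = {2,4,12}
C ∩ (E ∩ (E ∩ B)) = {}
(C ∩ (E ∩ (E ∩ B))) ∪ E = {2,4,5,6,7,9,12}
((C ∩ (E ∩ (E ∩ B))) ∪ E) ∩ D = {6,7,12}
C − (((C ∩ (E ∩ (E ∩ B))) ∪ E) ∩ D) = {3,11}
|C − (((C ∩ (E ∩ (E ∩ B))) ∪ E) ∩ D)| = 2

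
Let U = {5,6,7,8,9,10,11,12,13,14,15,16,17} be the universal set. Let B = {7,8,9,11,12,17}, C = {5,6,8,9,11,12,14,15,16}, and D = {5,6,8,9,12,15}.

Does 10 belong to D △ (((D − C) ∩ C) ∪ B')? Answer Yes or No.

Yes

10 ∉ D and 10 ∉ C, so 10 ∉ D − C
10 ∉ (D − C) and 10 ∉ C, so 10 ∉ (D − C) ∩ C
10 ∉ B, so 10 ∈ B'
10 ∉ ((D − C) ∩ C) and 10 ∈ B', so 10 ∈ ((D − C) ∩ C) ∪ B'
10 ∉ D and 10 ∈ (((D − C) ∩ C) ∪ B'), so 10 ∈ D △ (((D − C) ∩ C) ∪ B')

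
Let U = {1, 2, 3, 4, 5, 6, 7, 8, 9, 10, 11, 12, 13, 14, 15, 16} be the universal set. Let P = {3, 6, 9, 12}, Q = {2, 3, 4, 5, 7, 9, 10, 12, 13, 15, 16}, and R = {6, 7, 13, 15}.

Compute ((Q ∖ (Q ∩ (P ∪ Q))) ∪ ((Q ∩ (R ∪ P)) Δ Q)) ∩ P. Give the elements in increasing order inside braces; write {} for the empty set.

{}

P ∪ Q = {2, 3, 4, 5, 6, 7, 9, 10, 12, 13, 15, 16}
Q ∩ (P ∪ Q) = {2, 3, 4, 5, 7, 9, 10, 12, 13, 15, 16}
Q ∖ (Q ∩ (P ∪ Q)) = {}
R ∪ P = {3, 6, 7, 9, 12, 13, 15}
Q ∩ (R ∪ P) = {3, 7, 9, 12, 13, 15}
(Q ∩ (R ∪ P)) Δ Q = {2, 4, 5, 10, 16}
(Q ∖ (Q ∩ (P ∪ Q))) ∪ ((Q ∩ (R ∪ P)) Δ Q) = {2, 4, 5, 10, 16}
((Q ∖ (Q ∩ (P ∪ Q))) ∪ ((Q ∩ (R ∪ P)) Δ Q)) ∩ P = {}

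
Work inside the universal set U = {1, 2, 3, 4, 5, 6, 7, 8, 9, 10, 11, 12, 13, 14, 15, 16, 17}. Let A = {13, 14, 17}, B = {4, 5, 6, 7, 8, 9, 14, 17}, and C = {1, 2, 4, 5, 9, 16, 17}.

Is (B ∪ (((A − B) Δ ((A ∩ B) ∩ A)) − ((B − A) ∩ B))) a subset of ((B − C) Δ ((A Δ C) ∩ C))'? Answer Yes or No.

A − B = {13}
A ∩ B = {14, 17}
(A ∩ B) ∩ A = {14, 17}
(A − B) Δ ((A ∩ B) ∩ A) = {13, 14, 17}
B − A = {4, 5, 6, 7, 8, 9}
(B − A) ∩ B = {4, 5, 6, 7, 8, 9}
((A − B) Δ ((A ∩ B) ∩ A)) − ((B − A) ∩ B) = {13, 14, 17}
B ∪ (((A − B) Δ ((A ∩ B) ∩ A)) − ((B − A) ∩ B)) = {4, 5, 6, 7, 8, 9, 13, 14, 17}
B − C = {6, 7, 8, 14}
A Δ C = {1, 2, 4, 5, 9, 13, 14, 16}
(A Δ C) ∩ C = {1, 2, 4, 5, 9, 16}
(B − C) Δ ((A Δ C) ∩ C) = {1, 2, 4, 5, 6, 7, 8, 9, 14, 16}
((B − C) Δ ((A Δ C) ∩ C))' = {3, 10, 11, 12, 13, 15, 17}
4 ∈ B ∪ (((A − B) Δ ((A ∩ B) ∩ A)) − ((B − A) ∩ B)) but 4 ∉ ((B − C) Δ ((A Δ C) ∩ C))', so the inclusion fails.

No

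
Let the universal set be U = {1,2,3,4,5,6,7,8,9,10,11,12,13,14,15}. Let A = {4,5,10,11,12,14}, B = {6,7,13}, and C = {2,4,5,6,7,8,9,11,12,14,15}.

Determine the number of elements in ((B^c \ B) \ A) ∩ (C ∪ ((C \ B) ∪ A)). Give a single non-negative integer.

B^c = {1,2,3,4,5,8,9,10,11,12,14,15}
B^c \ B = {1,2,3,4,5,8,9,10,11,12,14,15}
(B^c \ B) \ A = {1,2,3,8,9,15}
C \ B = {2,4,5,8,9,11,12,14,15}
(C \ B) ∪ A = {2,4,5,8,9,10,11,12,14,15}
C ∪ ((C \ B) ∪ A) = {2,4,5,6,7,8,9,10,11,12,14,15}
((B^c \ B) \ A) ∩ (C ∪ ((C \ B) ∪ A)) = {2,8,9,15}
|((B^c \ B) \ A) ∩ (C ∪ ((C \ B) ∪ A))| = 4

4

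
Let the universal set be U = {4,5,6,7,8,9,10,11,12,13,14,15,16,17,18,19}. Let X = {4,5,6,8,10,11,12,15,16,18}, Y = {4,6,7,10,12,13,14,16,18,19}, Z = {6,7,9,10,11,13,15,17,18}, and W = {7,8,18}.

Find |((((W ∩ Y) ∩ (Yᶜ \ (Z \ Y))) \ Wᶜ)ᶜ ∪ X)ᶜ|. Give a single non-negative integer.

0

W ∩ Y = {7,18}
Yᶜ = {5,8,9,11,15,17}
Z \ Y = {9,11,15,17}
Yᶜ \ (Z \ Y) = {5,8}
(W ∩ Y) ∩ (Yᶜ \ (Z \ Y)) = {}
Wᶜ = {4,5,6,9,10,11,12,13,14,15,16,17,19}
((W ∩ Y) ∩ (Yᶜ \ (Z \ Y))) \ Wᶜ = {}
(((W ∩ Y) ∩ (Yᶜ \ (Z \ Y))) \ Wᶜ)ᶜ = {4,5,6,7,8,9,10,11,12,13,14,15,16,17,18,19}
(((W ∩ Y) ∩ (Yᶜ \ (Z \ Y))) \ Wᶜ)ᶜ ∪ X = {4,5,6,7,8,9,10,11,12,13,14,15,16,17,18,19}
((((W ∩ Y) ∩ (Yᶜ \ (Z \ Y))) \ Wᶜ)ᶜ ∪ X)ᶜ = {}
|((((W ∩ Y) ∩ (Yᶜ \ (Z \ Y))) \ Wᶜ)ᶜ ∪ X)ᶜ| = 0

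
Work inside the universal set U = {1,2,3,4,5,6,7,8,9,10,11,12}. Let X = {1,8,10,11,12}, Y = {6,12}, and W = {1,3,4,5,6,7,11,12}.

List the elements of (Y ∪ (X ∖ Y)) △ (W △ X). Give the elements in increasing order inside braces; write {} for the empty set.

X ∖ Y = {1,8,10,11}
Y ∪ (X ∖ Y) = {1,6,8,10,11,12}
W △ X = {3,4,5,6,7,8,10}
(Y ∪ (X ∖ Y)) △ (W △ X) = {1,3,4,5,7,11,12}

{1,3,4,5,7,11,12}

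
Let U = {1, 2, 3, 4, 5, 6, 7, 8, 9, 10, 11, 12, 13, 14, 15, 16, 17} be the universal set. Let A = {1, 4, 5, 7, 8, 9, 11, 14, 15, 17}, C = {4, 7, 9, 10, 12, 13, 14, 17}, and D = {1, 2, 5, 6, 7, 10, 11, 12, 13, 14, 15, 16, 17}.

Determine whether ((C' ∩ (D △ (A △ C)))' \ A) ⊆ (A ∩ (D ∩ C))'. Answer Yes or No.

C' = {1, 2, 3, 5, 6, 8, 11, 15, 16}
A △ C = {1, 5, 8, 10, 11, 12, 13, 15}
D △ (A △ C) = {2, 6, 7, 8, 14, 16, 17}
C' ∩ (D △ (A △ C)) = {2, 6, 8, 16}
(C' ∩ (D △ (A △ C)))' = {1, 3, 4, 5, 7, 9, 10, 11, 12, 13, 14, 15, 17}
(C' ∩ (D △ (A △ C)))' \ A = {3, 10, 12, 13}
D ∩ C = {7, 10, 12, 13, 14, 17}
A ∩ (D ∩ C) = {7, 14, 17}
(A ∩ (D ∩ C))' = {1, 2, 3, 4, 5, 6, 8, 9, 10, 11, 12, 13, 15, 16}
Every element of {3, 10, 12, 13} is in {1, 2, 3, 4, 5, 6, 8, 9, 10, 11, 12, 13, 15, 16}, so (C' ∩ (D △ (A △ C)))' \ A ⊆ (A ∩ (D ∩ C))'.

Yes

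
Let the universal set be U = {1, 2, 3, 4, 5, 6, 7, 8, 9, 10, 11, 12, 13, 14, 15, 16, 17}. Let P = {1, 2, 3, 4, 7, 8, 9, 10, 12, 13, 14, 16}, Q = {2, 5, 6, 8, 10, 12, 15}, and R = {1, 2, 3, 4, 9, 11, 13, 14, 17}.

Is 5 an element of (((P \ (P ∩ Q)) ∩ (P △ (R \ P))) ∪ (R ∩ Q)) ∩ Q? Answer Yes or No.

5 ∉ P and 5 ∈ Q, so 5 ∉ P ∩ Q
5 ∉ P and 5 ∉ (P ∩ Q), so 5 ∉ P \ (P ∩ Q)
5 ∉ R and 5 ∉ P, so 5 ∉ R \ P
5 ∉ P and 5 ∉ (R \ P), so 5 ∉ P △ (R \ P)
5 ∉ (P \ (P ∩ Q)) and 5 ∉ (P △ (R \ P)), so 5 ∉ (P \ (P ∩ Q)) ∩ (P △ (R \ P))
5 ∉ R and 5 ∈ Q, so 5 ∉ R ∩ Q
5 ∉ ((P \ (P ∩ Q)) ∩ (P △ (R \ P))) and 5 ∉ (R ∩ Q), so 5 ∉ ((P \ (P ∩ Q)) ∩ (P △ (R \ P))) ∪ (R ∩ Q)
5 ∉ (((P \ (P ∩ Q)) ∩ (P △ (R \ P))) ∪ (R ∩ Q)) and 5 ∈ Q, so 5 ∉ (((P \ (P ∩ Q)) ∩ (P △ (R \ P))) ∪ (R ∩ Q)) ∩ Q

No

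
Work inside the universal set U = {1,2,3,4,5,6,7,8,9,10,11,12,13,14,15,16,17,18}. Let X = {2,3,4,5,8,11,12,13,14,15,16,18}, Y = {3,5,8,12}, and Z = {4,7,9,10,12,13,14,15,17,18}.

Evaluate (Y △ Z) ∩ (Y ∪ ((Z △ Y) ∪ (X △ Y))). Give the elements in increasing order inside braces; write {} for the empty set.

{3,4,5,7,8,9,10,13,14,15,17,18}

Y △ Z = {3,4,5,7,8,9,10,13,14,15,17,18}
Z △ Y = {3,4,5,7,8,9,10,13,14,15,17,18}
X △ Y = {2,4,11,13,14,15,16,18}
(Z △ Y) ∪ (X △ Y) = {2,3,4,5,7,8,9,10,11,13,14,15,16,17,18}
Y ∪ ((Z △ Y) ∪ (X △ Y)) = {2,3,4,5,7,8,9,10,11,12,13,14,15,16,17,18}
(Y △ Z) ∩ (Y ∪ ((Z △ Y) ∪ (X △ Y))) = {3,4,5,7,8,9,10,13,14,15,17,18}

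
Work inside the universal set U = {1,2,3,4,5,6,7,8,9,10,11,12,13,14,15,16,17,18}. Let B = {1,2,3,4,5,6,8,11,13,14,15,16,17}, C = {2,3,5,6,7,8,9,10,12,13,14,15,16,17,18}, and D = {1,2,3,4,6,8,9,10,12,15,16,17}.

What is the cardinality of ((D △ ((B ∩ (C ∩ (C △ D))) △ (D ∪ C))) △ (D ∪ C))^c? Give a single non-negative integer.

3

C △ D = {1,4,5,7,13,14,18}
C ∩ (C △ D) = {5,7,13,14,18}
B ∩ (C ∩ (C △ D)) = {5,13,14}
D ∪ C = {1,2,3,4,5,6,7,8,9,10,12,13,14,15,16,17,18}
(B ∩ (C ∩ (C △ D))) △ (D ∪ C) = {1,2,3,4,6,7,8,9,10,12,15,16,17,18}
D △ ((B ∩ (C ∩ (C △ D))) △ (D ∪ C)) = {7,18}
(D △ ((B ∩ (C ∩ (C △ D))) △ (D ∪ C))) △ (D ∪ C) = {1,2,3,4,5,6,8,9,10,12,13,14,15,16,17}
((D △ ((B ∩ (C ∩ (C △ D))) △ (D ∪ C))) △ (D ∪ C))^c = {7,11,18}
|((D △ ((B ∩ (C ∩ (C △ D))) △ (D ∪ C))) △ (D ∪ C))^c| = 3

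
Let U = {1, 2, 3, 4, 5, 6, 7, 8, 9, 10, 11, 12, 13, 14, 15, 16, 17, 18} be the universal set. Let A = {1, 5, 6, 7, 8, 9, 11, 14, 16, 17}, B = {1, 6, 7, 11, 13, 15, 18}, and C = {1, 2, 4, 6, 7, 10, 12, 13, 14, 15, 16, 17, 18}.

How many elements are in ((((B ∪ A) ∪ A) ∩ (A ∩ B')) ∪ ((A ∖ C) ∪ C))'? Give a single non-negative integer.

B ∪ A = {1, 5, 6, 7, 8, 9, 11, 13, 14, 15, 16, 17, 18}
(B ∪ A) ∪ A = {1, 5, 6, 7, 8, 9, 11, 13, 14, 15, 16, 17, 18}
B' = {2, 3, 4, 5, 8, 9, 10, 12, 14, 16, 17}
A ∩ B' = {5, 8, 9, 14, 16, 17}
((B ∪ A) ∪ A) ∩ (A ∩ B') = {5, 8, 9, 14, 16, 17}
A ∖ C = {5, 8, 9, 11}
(A ∖ C) ∪ C = {1, 2, 4, 5, 6, 7, 8, 9, 10, 11, 12, 13, 14, 15, 16, 17, 18}
(((B ∪ A) ∪ A) ∩ (A ∩ B')) ∪ ((A ∖ C) ∪ C) = {1, 2, 4, 5, 6, 7, 8, 9, 10, 11, 12, 13, 14, 15, 16, 17, 18}
((((B ∪ A) ∪ A) ∩ (A ∩ B')) ∪ ((A ∖ C) ∪ C))' = {3}
|((((B ∪ A) ∪ A) ∩ (A ∩ B')) ∪ ((A ∖ C) ∪ C))'| = 1

1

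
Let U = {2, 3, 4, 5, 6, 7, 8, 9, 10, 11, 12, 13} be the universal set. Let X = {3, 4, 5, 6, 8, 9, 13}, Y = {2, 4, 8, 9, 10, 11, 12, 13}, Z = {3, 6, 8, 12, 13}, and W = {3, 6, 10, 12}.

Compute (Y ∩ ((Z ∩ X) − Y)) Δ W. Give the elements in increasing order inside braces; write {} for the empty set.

Z ∩ X = {3, 6, 8, 13}
(Z ∩ X) − Y = {3, 6}
Y ∩ ((Z ∩ X) − Y) = {}
(Y ∩ ((Z ∩ X) − Y)) Δ W = {3, 6, 10, 12}

{3, 6, 10, 12}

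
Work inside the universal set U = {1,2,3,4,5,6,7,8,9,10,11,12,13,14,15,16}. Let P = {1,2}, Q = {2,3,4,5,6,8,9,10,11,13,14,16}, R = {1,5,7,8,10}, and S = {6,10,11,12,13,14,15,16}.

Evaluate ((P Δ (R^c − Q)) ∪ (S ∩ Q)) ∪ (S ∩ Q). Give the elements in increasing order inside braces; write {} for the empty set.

R^c = {2,3,4,6,9,11,12,13,14,15,16}
R^c − Q = {12,15}
P Δ (R^c − Q) = {1,2,12,15}
S ∩ Q = {6,10,11,13,14,16}
(P Δ (R^c − Q)) ∪ (S ∩ Q) = {1,2,6,10,11,12,13,14,15,16}
((P Δ (R^c − Q)) ∪ (S ∩ Q)) ∪ (S ∩ Q) = {1,2,6,10,11,12,13,14,15,16}

{1,2,6,10,11,12,13,14,15,16}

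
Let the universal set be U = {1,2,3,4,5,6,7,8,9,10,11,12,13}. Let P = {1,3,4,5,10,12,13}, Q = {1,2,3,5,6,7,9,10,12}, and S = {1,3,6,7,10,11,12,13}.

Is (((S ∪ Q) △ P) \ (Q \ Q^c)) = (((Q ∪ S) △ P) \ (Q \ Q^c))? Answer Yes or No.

S ∪ Q = {1,2,3,5,6,7,9,10,11,12,13}
(S ∪ Q) △ P = {2,4,6,7,9,11}
Q^c = {4,8,11,13}
Q \ Q^c = {1,2,3,5,6,7,9,10,12}
((S ∪ Q) △ P) \ (Q \ Q^c) = {4,11}
Q ∪ S = {1,2,3,5,6,7,9,10,11,12,13}
(Q ∪ S) △ P = {2,4,6,7,9,11}
((Q ∪ S) △ P) \ (Q \ Q^c) = {4,11}
Both equal {4,11}, so ((S ∪ Q) △ P) \ (Q \ Q^c) = ((Q ∪ S) △ P) \ (Q \ Q^c).

Yes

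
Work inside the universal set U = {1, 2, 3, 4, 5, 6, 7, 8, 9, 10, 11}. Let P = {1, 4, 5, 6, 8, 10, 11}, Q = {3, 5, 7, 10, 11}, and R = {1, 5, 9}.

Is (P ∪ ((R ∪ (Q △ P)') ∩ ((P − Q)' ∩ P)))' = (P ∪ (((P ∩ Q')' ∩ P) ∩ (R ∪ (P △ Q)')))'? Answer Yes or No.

Q △ P = {1, 3, 4, 6, 7, 8}
(Q △ P)' = {2, 5, 9, 10, 11}
R ∪ (Q △ P)' = {1, 2, 5, 9, 10, 11}
P − Q = {1, 4, 6, 8}
(P − Q)' = {2, 3, 5, 7, 9, 10, 11}
(P − Q)' ∩ P = {5, 10, 11}
(R ∪ (Q △ P)') ∩ ((P − Q)' ∩ P) = {5, 10, 11}
P ∪ ((R ∪ (Q △ P)') ∩ ((P − Q)' ∩ P)) = {1, 4, 5, 6, 8, 10, 11}
(P ∪ ((R ∪ (Q △ P)') ∩ ((P − Q)' ∩ P)))' = {2, 3, 7, 9}
Q' = {1, 2, 4, 6, 8, 9}
P ∩ Q' = {1, 4, 6, 8}
(P ∩ Q')' = {2, 3, 5, 7, 9, 10, 11}
(P ∩ Q')' ∩ P = {5, 10, 11}
P △ Q = {1, 3, 4, 6, 7, 8}
(P △ Q)' = {2, 5, 9, 10, 11}
R ∪ (P △ Q)' = {1, 2, 5, 9, 10, 11}
((P ∩ Q')' ∩ P) ∩ (R ∪ (P △ Q)') = {5, 10, 11}
P ∪ (((P ∩ Q')' ∩ P) ∩ (R ∪ (P △ Q)')) = {1, 4, 5, 6, 8, 10, 11}
(P ∪ (((P ∩ Q')' ∩ P) ∩ (R ∪ (P △ Q)')))' = {2, 3, 7, 9}
Both equal {2, 3, 7, 9}, so (P ∪ ((R ∪ (Q △ P)') ∩ ((P − Q)' ∩ P)))' = (P ∪ (((P ∩ Q')' ∩ P) ∩ (R ∪ (P △ Q)')))'.

Yes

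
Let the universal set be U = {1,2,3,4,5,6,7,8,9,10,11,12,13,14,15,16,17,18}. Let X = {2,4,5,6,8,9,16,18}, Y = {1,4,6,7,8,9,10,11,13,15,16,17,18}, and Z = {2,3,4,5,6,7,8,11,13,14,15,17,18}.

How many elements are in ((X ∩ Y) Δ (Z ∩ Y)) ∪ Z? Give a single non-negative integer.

15

X ∩ Y = {4,6,8,9,16,18}
Z ∩ Y = {4,6,7,8,11,13,15,17,18}
(X ∩ Y) Δ (Z ∩ Y) = {7,9,11,13,15,16,17}
((X ∩ Y) Δ (Z ∩ Y)) ∪ Z = {2,3,4,5,6,7,8,9,11,13,14,15,16,17,18}
|((X ∩ Y) Δ (Z ∩ Y)) ∪ Z| = 15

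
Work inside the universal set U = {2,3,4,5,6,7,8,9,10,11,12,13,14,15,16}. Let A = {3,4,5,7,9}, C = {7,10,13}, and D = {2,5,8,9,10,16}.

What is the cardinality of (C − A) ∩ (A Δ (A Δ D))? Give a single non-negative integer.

C − A = {10,13}
A Δ D = {2,3,4,7,8,10,16}
A Δ (A Δ D) = {2,5,8,9,10,16}
(C − A) ∩ (A Δ (A Δ D)) = {10}
|(C − A) ∩ (A Δ (A Δ D))| = 1

1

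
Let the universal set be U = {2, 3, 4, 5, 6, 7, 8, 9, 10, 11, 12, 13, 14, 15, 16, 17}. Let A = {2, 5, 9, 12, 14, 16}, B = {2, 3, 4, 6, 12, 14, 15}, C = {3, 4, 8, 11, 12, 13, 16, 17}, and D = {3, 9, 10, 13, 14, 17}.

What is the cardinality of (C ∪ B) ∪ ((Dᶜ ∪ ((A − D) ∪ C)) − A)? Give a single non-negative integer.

13

C ∪ B = {2, 3, 4, 6, 8, 11, 12, 13, 14, 15, 16, 17}
Dᶜ = {2, 4, 5, 6, 7, 8, 11, 12, 15, 16}
A − D = {2, 5, 12, 16}
(A − D) ∪ C = {2, 3, 4, 5, 8, 11, 12, 13, 16, 17}
Dᶜ ∪ ((A − D) ∪ C) = {2, 3, 4, 5, 6, 7, 8, 11, 12, 13, 15, 16, 17}
(Dᶜ ∪ ((A − D) ∪ C)) − A = {3, 4, 6, 7, 8, 11, 13, 15, 17}
(C ∪ B) ∪ ((Dᶜ ∪ ((A − D) ∪ C)) − A) = {2, 3, 4, 6, 7, 8, 11, 12, 13, 14, 15, 16, 17}
|(C ∪ B) ∪ ((Dᶜ ∪ ((A − D) ∪ C)) − A)| = 13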